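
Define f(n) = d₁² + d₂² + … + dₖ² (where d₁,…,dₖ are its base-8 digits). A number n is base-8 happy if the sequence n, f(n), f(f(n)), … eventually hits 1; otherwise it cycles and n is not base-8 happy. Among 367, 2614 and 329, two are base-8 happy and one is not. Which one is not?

367

367: 367 → 99 → 26 → 13 → 26  — repeats 26 (not base-8 happy)
2614: 2614 → 97 → 18 → 8 → 1  — reaches 1 (base-8 happy)
329: 329 → 27 → 18 → 8 → 1  — reaches 1 (base-8 happy)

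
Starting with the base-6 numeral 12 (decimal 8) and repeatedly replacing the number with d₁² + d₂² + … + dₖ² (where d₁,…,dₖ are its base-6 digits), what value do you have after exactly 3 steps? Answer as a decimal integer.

8 = (1,2)_6 → 1² + 2² = 1 + 4 = 5
5 = (5)_6 → 5² = 25
25 = (4,1)_6 → 4² + 1² = 16 + 1 = 17

17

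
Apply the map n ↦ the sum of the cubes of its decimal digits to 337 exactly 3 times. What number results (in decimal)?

1459

337 → 3³ + 3³ + 7³ = 27 + 27 + 343 = 397
397 → 3³ + 9³ + 7³ = 27 + 729 + 343 = 1099
1099 → 1³ + 0³ + 9³ + 9³ = 1 + 0 + 729 + 729 = 1459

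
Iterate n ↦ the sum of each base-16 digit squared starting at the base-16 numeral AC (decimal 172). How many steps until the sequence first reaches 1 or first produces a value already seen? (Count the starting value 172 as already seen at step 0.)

12

172 = (10,12)_16 → 10² + 12² = 244
244 = (15,4)_16 → 15² + 4² = 241
241 = (15,1)_16 → 15² + 1² = 226
226 = (14,2)_16 → 14² + 2² = 200
200 = (12,8)_16 → 12² + 8² = 208
208 = (13,0)_16 → 13² + 0² = 169
169 = (10,9)_16 → 10² + 9² = 181
181 = (11,5)_16 → 11² + 5² = 146
146 = (9,2)_16 → 9² + 2² = 85
85 = (5,5)_16 → 5² + 5² = 50
50 = (3,2)_16 → 3² + 2² = 13
13 = (13)_16 → 13² = 169  — 169 repeats.
That took 12 steps.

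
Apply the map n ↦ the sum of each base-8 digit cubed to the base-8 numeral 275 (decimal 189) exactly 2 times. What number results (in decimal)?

189 = (2,7,5)_8 → 2³ + 7³ + 5³ = 8 + 343 + 125 = 476
476 = (7,3,4)_8 → 7³ + 3³ + 4³ = 343 + 27 + 64 = 434

434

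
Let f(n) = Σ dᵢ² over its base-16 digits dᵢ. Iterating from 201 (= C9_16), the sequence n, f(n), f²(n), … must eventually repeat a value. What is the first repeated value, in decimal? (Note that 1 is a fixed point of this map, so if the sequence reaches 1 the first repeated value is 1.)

201 = (12,9)_16 → 12² + 9² = 144 + 81 = 225
225 = (14,1)_16 → 14² + 1² = 196 + 1 = 197
197 = (12,5)_16 → 12² + 5² = 144 + 25 = 169
169 = (10,9)_16 → 10² + 9² = 100 + 81 = 181
181 = (11,5)_16 → 11² + 5² = 121 + 25 = 146
146 = (9,2)_16 → 9² + 2² = 81 + 4 = 85
85 = (5,5)_16 → 5² + 5² = 25 + 25 = 50
50 = (3,2)_16 → 3² + 2² = 9 + 4 = 13
13 = (13)_16 → 13² = 169  — 169 already appeared earlier.

169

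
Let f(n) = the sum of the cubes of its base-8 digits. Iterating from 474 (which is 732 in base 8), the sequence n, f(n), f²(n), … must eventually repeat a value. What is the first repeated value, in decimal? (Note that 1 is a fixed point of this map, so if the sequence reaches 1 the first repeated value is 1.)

476

474 = (7,3,2)_8 → 7³ + 3³ + 2³ = 378
378 = (5,7,2)_8 → 5³ + 7³ + 2³ = 476
476 = (7,3,4)_8 → 7³ + 3³ + 4³ = 434
434 = (6,6,2)_8 → 6³ + 6³ + 2³ = 440
440 = (6,7,0)_8 → 6³ + 7³ + 0³ = 559
559 = (1,0,5,7)_8 → 1³ + 0³ + 5³ + 7³ = 469
469 = (7,2,5)_8 → 7³ + 2³ + 5³ = 476  — 476 already appeared earlier.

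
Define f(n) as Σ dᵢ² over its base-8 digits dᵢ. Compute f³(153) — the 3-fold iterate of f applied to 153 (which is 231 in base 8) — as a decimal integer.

41

153 = (2,3,1)_8 → 14
14 = (1,6)_8 → 37
37 = (4,5)_8 → 41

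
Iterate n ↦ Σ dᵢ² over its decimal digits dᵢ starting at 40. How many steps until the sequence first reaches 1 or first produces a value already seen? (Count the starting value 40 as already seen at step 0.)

9

40 → 4² + 0² = 16 + 0 = 16
16 → 1² + 6² = 1 + 36 = 37
37 → 3² + 7² = 9 + 49 = 58
58 → 5² + 8² = 25 + 64 = 89
89 → 8² + 9² = 64 + 81 = 145
145 → 1² + 4² + 5² = 1 + 16 + 25 = 42
42 → 4² + 2² = 16 + 4 = 20
20 → 2² + 0² = 4 + 0 = 4
4 → 4² = 16  — 16 repeats.
That took 9 steps.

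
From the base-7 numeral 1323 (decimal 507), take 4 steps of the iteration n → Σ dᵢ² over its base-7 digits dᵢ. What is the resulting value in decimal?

507 = (1,3,2,3)_7 → 1² + 3² + 2² + 3² = 23
23 = (3,2)_7 → 3² + 2² = 13
13 = (1,6)_7 → 1² + 6² = 37
37 = (5,2)_7 → 5² + 2² = 29

29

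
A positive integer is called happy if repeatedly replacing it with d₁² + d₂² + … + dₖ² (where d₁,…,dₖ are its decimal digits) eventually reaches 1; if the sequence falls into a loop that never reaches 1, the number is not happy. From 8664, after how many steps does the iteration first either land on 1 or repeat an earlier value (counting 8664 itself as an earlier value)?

15

8664 → 8² + 6² + 6² + 4² = 64 + 36 + 36 + 16 = 152
152 → 1² + 5² + 2² = 1 + 25 + 4 = 30
30 → 3² + 0² = 9 + 0 = 9
9 → 9² = 81
81 → 8² + 1² = 64 + 1 = 65
65 → 6² + 5² = 36 + 25 = 61
61 → 6² + 1² = 36 + 1 = 37
37 → 3² + 7² = 9 + 49 = 58
58 → 5² + 8² = 25 + 64 = 89
89 → 8² + 9² = 64 + 81 = 145
145 → 1² + 4² + 5² = 1 + 16 + 25 = 42
42 → 4² + 2² = 16 + 4 = 20
20 → 2² + 0² = 4 + 0 = 4
4 → 4² = 16
16 → 1² + 6² = 1 + 36 = 37  — 37 repeats.
That took 15 steps.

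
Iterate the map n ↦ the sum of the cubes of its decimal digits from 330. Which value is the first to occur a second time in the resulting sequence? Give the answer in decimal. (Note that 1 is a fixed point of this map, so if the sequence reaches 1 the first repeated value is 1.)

153

330 → 3³ + 3³ + 0³ = 27 + 27 + 0 = 54
54 → 5³ + 4³ = 125 + 64 = 189
189 → 1³ + 8³ + 9³ = 1 + 512 + 729 = 1242
1242 → 1³ + 2³ + 4³ + 2³ = 1 + 8 + 64 + 8 = 81
81 → 8³ + 1³ = 512 + 1 = 513
513 → 5³ + 1³ + 3³ = 125 + 1 + 27 = 153
153 → 1³ + 5³ + 3³ = 1 + 125 + 27 = 153  — 153 already appeared earlier.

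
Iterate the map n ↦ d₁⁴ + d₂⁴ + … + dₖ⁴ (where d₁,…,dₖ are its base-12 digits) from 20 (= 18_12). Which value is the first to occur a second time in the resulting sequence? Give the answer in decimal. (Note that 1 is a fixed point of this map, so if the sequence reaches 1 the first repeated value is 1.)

20 = (1,8)_12 → 1⁴ + 8⁴ = 1 + 4096 = 4097
4097 = (2,4,5,5)_12 → 2⁴ + 4⁴ + 5⁴ + 5⁴ = 16 + 256 + 625 + 625 = 1522
1522 = (10,6,10)_12 → 10⁴ + 6⁴ + 10⁴ = 10000 + 1296 + 10000 = 21296
21296 = (1,0,3,10,8)_12 → 1⁴ + 0⁴ + 3⁴ + 10⁴ + 8⁴ = 1 + 0 + 81 + 10000 + 4096 = 14178
14178 = (8,2,5,6)_12 → 8⁴ + 2⁴ + 5⁴ + 6⁴ = 4096 + 16 + 625 + 1296 = 6033
6033 = (3,5,10,9)_12 → 3⁴ + 5⁴ + 10⁴ + 9⁴ = 81 + 625 + 10000 + 6561 = 17267
17267 = (9,11,10,11)_12 → 9⁴ + 11⁴ + 10⁴ + 11⁴ = 6561 + 14641 + 10000 + 14641 = 45843
45843 = (2,2,6,4,3)_12 → 2⁴ + 2⁴ + 6⁴ + 4⁴ + 3⁴ = 16 + 16 + 1296 + 256 + 81 = 1665
1665 = (11,6,9)_12 → 11⁴ + 6⁴ + 9⁴ = 14641 + 1296 + 6561 = 22498
22498 = (1,1,0,2,10)_12 → 1⁴ + 1⁴ + 0⁴ + 2⁴ + 10⁴ = 1 + 1 + 0 + 16 + 10000 = 10018
10018 = (5,9,6,10)_12 → 5⁴ + 9⁴ + 6⁴ + 10⁴ = 625 + 6561 + 1296 + 10000 = 18482
18482 = (10,8,4,2)_12 → 10⁴ + 8⁴ + 4⁴ + 2⁴ = 10000 + 4096 + 256 + 16 = 14368
14368 = (8,3,9,4)_12 → 8⁴ + 3⁴ + 9⁴ + 4⁴ = 4096 + 81 + 6561 + 256 = 10994
10994 = (6,4,4,2)_12 → 6⁴ + 4⁴ + 4⁴ + 2⁴ = 1296 + 256 + 256 + 16 = 1824
1824 = (1,0,8,0)_12 → 1⁴ + 0⁴ + 8⁴ + 0⁴ = 1 + 0 + 4096 + 0 = 4097  — 4097 already appeared earlier.

4097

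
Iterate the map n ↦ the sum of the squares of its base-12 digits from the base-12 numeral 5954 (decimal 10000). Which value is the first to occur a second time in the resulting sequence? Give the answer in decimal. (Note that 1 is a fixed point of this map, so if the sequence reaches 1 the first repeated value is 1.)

100

10000 = (5,9,5,4)_12 → 5² + 9² + 5² + 4² = 147
147 = (1,0,3)_12 → 1² + 0² + 3² = 10
10 = (10)_12 → 10² = 100
100 = (8,4)_12 → 8² + 4² = 80
80 = (6,8)_12 → 6² + 8² = 100  — 100 already appeared earlier.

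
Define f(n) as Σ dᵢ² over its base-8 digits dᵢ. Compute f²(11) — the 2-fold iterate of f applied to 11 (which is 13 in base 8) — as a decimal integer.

5

11 = (1,3)_8 → 1² + 3² = 10
10 = (1,2)_8 → 1² + 2² = 5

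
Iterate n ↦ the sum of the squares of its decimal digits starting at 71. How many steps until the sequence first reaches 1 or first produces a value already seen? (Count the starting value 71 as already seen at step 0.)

71 → 7² + 1² = 50
50 → 5² + 0² = 25
25 → 2² + 5² = 29
29 → 2² + 9² = 85
85 → 8² + 5² = 89
89 → 8² + 9² = 145
145 → 1² + 4² + 5² = 42
42 → 4² + 2² = 20
20 → 2² + 0² = 4
4 → 4² = 16
16 → 1² + 6² = 37
37 → 3² + 7² = 58
58 → 5² + 8² = 89  — 89 repeats.
That took 13 steps.

13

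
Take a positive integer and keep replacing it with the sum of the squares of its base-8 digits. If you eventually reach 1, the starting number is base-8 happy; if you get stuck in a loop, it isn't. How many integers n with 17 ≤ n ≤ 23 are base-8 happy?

1

17: 17 → 5 → 25 → 10 → 5  — not base-8 happy
18: 18 → 8 → 1  — base-8 happy
19: 19 → 13 → 26 → 13  — not base-8 happy
20: 20 → 20  — not base-8 happy
21: 21 → 29 → 34 → 20 → 20  — not base-8 happy
22: 22 → 40 → 25 → 10 → 5 → 25  — not base-8 happy
23: 23 → 53 → 61 → 74 → 6 → 36 → 32 → 16 → 4 → 16  — not base-8 happy
base-8 happy: 18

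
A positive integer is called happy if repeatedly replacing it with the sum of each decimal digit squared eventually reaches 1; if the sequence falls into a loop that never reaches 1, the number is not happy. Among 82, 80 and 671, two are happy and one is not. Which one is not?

82: 82 → 68 → 100 → 1  — reaches 1 (happy)
80: 80 → 64 → 52 → 29 → 85 → 89 → 145 → 42 → 20 → 4 → 16 → 37 → 58 → 89  — repeats 89 (not happy)
671: 671 → 86 → 100 → 1  — reaches 1 (happy)

80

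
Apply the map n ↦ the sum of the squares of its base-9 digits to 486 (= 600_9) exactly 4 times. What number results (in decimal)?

50

486 = (6,0,0)_9 → 36
36 = (4,0)_9 → 16
16 = (1,7)_9 → 50
50 = (5,5)_9 → 50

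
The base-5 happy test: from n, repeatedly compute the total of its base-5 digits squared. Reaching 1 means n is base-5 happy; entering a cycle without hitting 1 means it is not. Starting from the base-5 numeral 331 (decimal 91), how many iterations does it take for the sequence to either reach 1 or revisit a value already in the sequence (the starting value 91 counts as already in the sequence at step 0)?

91 = (3,3,1)_5 → 19
19 = (3,4)_5 → 25
25 = (1,0,0)_5 → 1  — reached 1.
That took 3 steps.

3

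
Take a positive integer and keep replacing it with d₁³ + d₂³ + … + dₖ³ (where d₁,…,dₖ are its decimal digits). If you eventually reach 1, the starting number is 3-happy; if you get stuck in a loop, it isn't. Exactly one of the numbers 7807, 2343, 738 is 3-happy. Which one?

7807: 7807 → 1198 → 1243 → 100 → 1  — reaches 1 (3-happy)
2343: 2343 → 126 → 225 → 141 → 66 → 432 → 99 → 1458 → 702 → 351 → 153 → 153  — repeats 153 (not 3-happy)
738: 738 → 882 → 1032 → 36 → 243 → 99 → 1458 → 702 → 351 → 153 → 153  — repeats 153 (not 3-happy)

7807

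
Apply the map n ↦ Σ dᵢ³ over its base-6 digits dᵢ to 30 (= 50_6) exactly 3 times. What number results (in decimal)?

30 = (5,0)_6 → 5³ + 0³ = 125
125 = (3,2,5)_6 → 3³ + 2³ + 5³ = 160
160 = (4,2,4)_6 → 4³ + 2³ + 4³ = 136

136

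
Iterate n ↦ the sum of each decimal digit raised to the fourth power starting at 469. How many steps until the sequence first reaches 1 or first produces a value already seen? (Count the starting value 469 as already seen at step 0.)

9

469 → 4⁴ + 6⁴ + 9⁴ = 8113
8113 → 8⁴ + 1⁴ + 1⁴ + 3⁴ = 4179
4179 → 4⁴ + 1⁴ + 7⁴ + 9⁴ = 9219
9219 → 9⁴ + 2⁴ + 1⁴ + 9⁴ = 13139
13139 → 1⁴ + 3⁴ + 1⁴ + 3⁴ + 9⁴ = 6725
6725 → 6⁴ + 7⁴ + 2⁴ + 5⁴ = 4338
4338 → 4⁴ + 3⁴ + 3⁴ + 8⁴ = 4514
4514 → 4⁴ + 5⁴ + 1⁴ + 4⁴ = 1138
1138 → 1⁴ + 1⁴ + 3⁴ + 8⁴ = 4179  — 4179 repeats.
That took 9 steps.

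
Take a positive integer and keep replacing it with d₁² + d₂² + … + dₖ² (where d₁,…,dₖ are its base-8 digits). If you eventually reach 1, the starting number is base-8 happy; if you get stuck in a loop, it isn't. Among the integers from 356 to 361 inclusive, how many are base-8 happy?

356: 356 → 57 → 50 → 40 → 25 → 10 → 5 → 25  — not base-8 happy
357: 357 → 66 → 5 → 25 → 10 → 5  — not base-8 happy
358: 358 → 77 → 27 → 18 → 8 → 1  — base-8 happy
359: 359 → 90 → 14 → 37 → 41 → 26 → 13 → 26  — not base-8 happy
360: 360 → 50 → 40 → 25 → 10 → 5 → 25  — not base-8 happy
361: 361 → 51 → 45 → 50 → 40 → 25 → 10 → 5 → 25  — not base-8 happy
base-8 happy: 358

1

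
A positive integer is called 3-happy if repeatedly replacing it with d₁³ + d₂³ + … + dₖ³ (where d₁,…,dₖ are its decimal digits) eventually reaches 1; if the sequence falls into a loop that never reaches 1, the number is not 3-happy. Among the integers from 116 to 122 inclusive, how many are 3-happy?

116: 116 → 218 → 521 → 134 → 92 → 737 → 713 → 371 → 371  — not 3-happy
117: 117 → 345 → 216 → 225 → 141 → 66 → 432 → 99 → 1458 → 702 → 351 → 153 → 153  — not 3-happy
118: 118 → 514 → 190 → 730 → 370 → 370  — not 3-happy
119: 119 → 731 → 371 → 371  — not 3-happy
120: 120 → 9 → 729 → 1080 → 513 → 153 → 153  — not 3-happy
121: 121 → 10 → 1  — 3-happy
122: 122 → 17 → 344 → 155 → 251 → 134 → 92 → 737 → 713 → 371 → 371  — not 3-happy
3-happy: 121

1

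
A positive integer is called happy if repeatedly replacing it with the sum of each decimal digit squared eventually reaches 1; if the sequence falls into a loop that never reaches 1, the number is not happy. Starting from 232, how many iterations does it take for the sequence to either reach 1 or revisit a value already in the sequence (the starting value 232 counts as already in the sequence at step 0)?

14

232 → 2² + 3² + 2² = 4 + 9 + 4 = 17
17 → 1² + 7² = 1 + 49 = 50
50 → 5² + 0² = 25 + 0 = 25
25 → 2² + 5² = 4 + 25 = 29
29 → 2² + 9² = 4 + 81 = 85
85 → 8² + 5² = 64 + 25 = 89
89 → 8² + 9² = 64 + 81 = 145
145 → 1² + 4² + 5² = 1 + 16 + 25 = 42
42 → 4² + 2² = 16 + 4 = 20
20 → 2² + 0² = 4 + 0 = 4
4 → 4² = 16
16 → 1² + 6² = 1 + 36 = 37
37 → 3² + 7² = 9 + 49 = 58
58 → 5² + 8² = 25 + 64 = 89  — 89 repeats.
That took 14 steps.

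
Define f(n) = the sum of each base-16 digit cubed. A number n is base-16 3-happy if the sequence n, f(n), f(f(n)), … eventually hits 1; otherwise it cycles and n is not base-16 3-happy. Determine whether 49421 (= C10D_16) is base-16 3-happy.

49421 = (12,1,0,13)_16 → 12³ + 1³ + 0³ + 13³ = 1728 + 1 + 0 + 2197 = 3926
3926 = (15,5,6)_16 → 15³ + 5³ + 6³ = 3375 + 125 + 216 = 3716
3716 = (14,8,4)_16 → 14³ + 8³ + 4³ = 2744 + 512 + 64 = 3320
3320 = (12,15,8)_16 → 12³ + 15³ + 8³ = 1728 + 3375 + 512 = 5615
5615 = (1,5,14,15)_16 → 1³ + 5³ + 14³ + 15³ = 1 + 125 + 2744 + 3375 = 6245
6245 = (1,8,6,5)_16 → 1³ + 8³ + 6³ + 5³ = 1 + 512 + 216 + 125 = 854
854 = (3,5,6)_16 → 3³ + 5³ + 6³ = 27 + 125 + 216 = 368
368 = (1,7,0)_16 → 1³ + 7³ + 0³ = 1 + 343 + 0 = 344
344 = (1,5,8)_16 → 1³ + 5³ + 8³ = 1 + 125 + 512 = 638
638 = (2,7,14)_16 → 2³ + 7³ + 14³ = 8 + 343 + 2744 = 3095
3095 = (12,1,7)_16 → 12³ + 1³ + 7³ = 1728 + 1 + 343 = 2072
2072 = (8,1,8)_16 → 8³ + 1³ + 8³ = 512 + 1 + 512 = 1025
1025 = (4,0,1)_16 → 4³ + 0³ + 1³ = 64 + 0 + 1 = 65
65 = (4,1)_16 → 4³ + 1³ = 64 + 1 = 65  — 65 already seen; the sequence cycles without reaching 1.

not base-16 3-happy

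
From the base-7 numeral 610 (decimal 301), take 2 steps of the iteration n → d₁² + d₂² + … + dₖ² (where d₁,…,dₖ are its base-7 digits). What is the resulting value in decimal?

29

301 = (6,1,0)_7 → 6² + 1² + 0² = 36 + 1 + 0 = 37
37 = (5,2)_7 → 5² + 2² = 25 + 4 = 29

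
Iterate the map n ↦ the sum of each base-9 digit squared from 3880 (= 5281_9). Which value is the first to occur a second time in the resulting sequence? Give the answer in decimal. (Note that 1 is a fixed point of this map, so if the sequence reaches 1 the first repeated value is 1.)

50

3880 = (5,2,8,1)_9 → 5² + 2² + 8² + 1² = 94
94 = (1,1,4)_9 → 1² + 1² + 4² = 18
18 = (2,0)_9 → 2² + 0² = 4
4 = (4)_9 → 4² = 16
16 = (1,7)_9 → 1² + 7² = 50
50 = (5,5)_9 → 5² + 5² = 50  — 50 already appeared earlier.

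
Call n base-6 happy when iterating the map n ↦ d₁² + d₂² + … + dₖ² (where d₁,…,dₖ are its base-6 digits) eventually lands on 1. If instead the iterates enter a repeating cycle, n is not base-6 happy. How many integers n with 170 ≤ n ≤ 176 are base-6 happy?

1

170: 170 → 36 → 1  (reaches 1)
171: 171 → 41 → 26 → 20 → 13 → 5 → 25 → 17 → 29 → 41  (repeats 41)
172: 172 → 48 → 5 → 25 → 17 → 29 → 41 → 26 → 20 → 13 → 5  (repeats 5)
173: 173 → 57 → 19 → 10 → 17 → 29 → 41 → 26 → 20 → 13 → 5 → 25 → 17  (repeats 17)
174: 174 → 41 → 26 → 20 → 13 → 5 → 25 → 17 → 29 → 41  (repeats 41)
175: 175 → 42 → 2 → 4 → 16 → 20 → 13 → 5 → 25 → 17 → 29 → 41 → 26 → 20  (repeats 20)
176: 176 → 45 → 11 → 26 → 20 → 13 → 5 → 25 → 17 → 29 → 41 → 26  (repeats 26)
base-6 happy: 170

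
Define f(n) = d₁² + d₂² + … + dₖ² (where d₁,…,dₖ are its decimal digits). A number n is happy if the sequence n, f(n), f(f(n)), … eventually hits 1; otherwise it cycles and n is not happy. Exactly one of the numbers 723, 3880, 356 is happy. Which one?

723: 723 → 62 → 40 → 16 → 37 → 58 → 89 → 145 → 42 → 20 → 4 → 16  — repeats 16 (not happy)
3880: 3880 → 137 → 59 → 106 → 37 → 58 → 89 → 145 → 42 → 20 → 4 → 16 → 37  — repeats 37 (not happy)
356: 356 → 70 → 49 → 97 → 130 → 10 → 1  — reaches 1 (happy)

356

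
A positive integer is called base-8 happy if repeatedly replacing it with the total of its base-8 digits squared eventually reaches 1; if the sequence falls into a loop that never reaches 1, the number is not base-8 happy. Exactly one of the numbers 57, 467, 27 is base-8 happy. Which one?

27

57: 57 → 50 → 40 → 25 → 10 → 5 → 25  — repeats 25 (not base-8 happy)
467: 467 → 62 → 85 → 30 → 45 → 50 → 40 → 25 → 10 → 5 → 25  — repeats 25 (not base-8 happy)
27: 27 → 18 → 8 → 1  — reaches 1 (base-8 happy)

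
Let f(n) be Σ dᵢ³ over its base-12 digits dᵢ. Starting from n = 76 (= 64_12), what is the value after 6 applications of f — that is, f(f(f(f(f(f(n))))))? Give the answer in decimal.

76 = (6,4)_12 → 6³ + 4³ = 216 + 64 = 280
280 = (1,11,4)_12 → 1³ + 11³ + 4³ = 1 + 1331 + 64 = 1396
1396 = (9,8,4)_12 → 9³ + 8³ + 4³ = 729 + 512 + 64 = 1305
1305 = (9,0,9)_12 → 9³ + 0³ + 9³ = 729 + 0 + 729 = 1458
1458 = (10,1,6)_12 → 10³ + 1³ + 6³ = 1000 + 1 + 216 = 1217
1217 = (8,5,5)_12 → 8³ + 5³ + 5³ = 512 + 125 + 125 = 762

762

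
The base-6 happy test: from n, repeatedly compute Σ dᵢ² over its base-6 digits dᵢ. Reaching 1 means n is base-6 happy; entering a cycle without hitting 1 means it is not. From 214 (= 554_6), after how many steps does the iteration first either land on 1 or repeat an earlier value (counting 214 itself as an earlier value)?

214 = (5,5,4)_6 → 5² + 5² + 4² = 25 + 25 + 16 = 66
66 = (1,5,0)_6 → 1² + 5² + 0² = 1 + 25 + 0 = 26
26 = (4,2)_6 → 4² + 2² = 16 + 4 = 20
20 = (3,2)_6 → 3² + 2² = 9 + 4 = 13
13 = (2,1)_6 → 2² + 1² = 4 + 1 = 5
5 = (5)_6 → 5² = 25
25 = (4,1)_6 → 4² + 1² = 16 + 1 = 17
17 = (2,5)_6 → 2² + 5² = 4 + 25 = 29
29 = (4,5)_6 → 4² + 5² = 16 + 25 = 41
41 = (1,0,5)_6 → 1² + 0² + 5² = 1 + 0 + 25 = 26  — 26 repeats.
That took 10 steps.

10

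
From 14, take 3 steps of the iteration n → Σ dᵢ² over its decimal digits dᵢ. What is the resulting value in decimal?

14 → 1² + 4² = 1 + 16 = 17
17 → 1² + 7² = 1 + 49 = 50
50 → 5² + 0² = 25 + 0 = 25

25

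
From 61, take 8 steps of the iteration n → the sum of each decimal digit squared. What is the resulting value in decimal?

16

61 → 6² + 1² = 37
37 → 3² + 7² = 58
58 → 5² + 8² = 89
89 → 8² + 9² = 145
145 → 1² + 4² + 5² = 42
42 → 4² + 2² = 20
20 → 2² + 0² = 4
4 → 4² = 16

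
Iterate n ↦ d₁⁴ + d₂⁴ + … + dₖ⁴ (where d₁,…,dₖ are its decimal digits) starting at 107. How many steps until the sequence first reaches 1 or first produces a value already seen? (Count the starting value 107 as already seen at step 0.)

4

107 → 1⁴ + 0⁴ + 7⁴ = 2402
2402 → 2⁴ + 4⁴ + 0⁴ + 2⁴ = 288
288 → 2⁴ + 8⁴ + 8⁴ = 8208
8208 → 8⁴ + 2⁴ + 0⁴ + 8⁴ = 8208  — 8208 repeats.
That took 4 steps.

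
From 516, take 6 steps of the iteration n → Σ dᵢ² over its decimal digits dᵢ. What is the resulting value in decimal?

89

516 → 5² + 1² + 6² = 25 + 1 + 36 = 62
62 → 6² + 2² = 36 + 4 = 40
40 → 4² + 0² = 16 + 0 = 16
16 → 1² + 6² = 1 + 36 = 37
37 → 3² + 7² = 9 + 49 = 58
58 → 5² + 8² = 25 + 64 = 89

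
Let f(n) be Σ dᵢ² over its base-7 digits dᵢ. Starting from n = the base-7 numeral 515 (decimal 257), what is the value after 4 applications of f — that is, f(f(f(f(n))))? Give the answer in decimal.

25

257 = (5,1,5)_7 → 5² + 1² + 5² = 25 + 1 + 25 = 51
51 = (1,0,2)_7 → 1² + 0² + 2² = 1 + 0 + 4 = 5
5 = (5)_7 → 5² = 25
25 = (3,4)_7 → 3² + 4² = 9 + 16 = 25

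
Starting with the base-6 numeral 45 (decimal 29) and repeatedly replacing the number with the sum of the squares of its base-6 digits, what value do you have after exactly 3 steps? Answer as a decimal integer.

29 = (4,5)_6 → 4² + 5² = 41
41 = (1,0,5)_6 → 1² + 0² + 5² = 26
26 = (4,2)_6 → 4² + 2² = 20

20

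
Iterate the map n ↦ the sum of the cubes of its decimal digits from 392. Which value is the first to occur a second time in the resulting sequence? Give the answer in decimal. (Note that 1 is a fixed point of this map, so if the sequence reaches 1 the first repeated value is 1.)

392 → 3³ + 9³ + 2³ = 27 + 729 + 8 = 764
764 → 7³ + 6³ + 4³ = 343 + 216 + 64 = 623
623 → 6³ + 2³ + 3³ = 216 + 8 + 27 = 251
251 → 2³ + 5³ + 1³ = 8 + 125 + 1 = 134
134 → 1³ + 3³ + 4³ = 1 + 27 + 64 = 92
92 → 9³ + 2³ = 729 + 8 = 737
737 → 7³ + 3³ + 7³ = 343 + 27 + 343 = 713
713 → 7³ + 1³ + 3³ = 343 + 1 + 27 = 371
371 → 3³ + 7³ + 1³ = 27 + 343 + 1 = 371  — 371 already appeared earlier.

371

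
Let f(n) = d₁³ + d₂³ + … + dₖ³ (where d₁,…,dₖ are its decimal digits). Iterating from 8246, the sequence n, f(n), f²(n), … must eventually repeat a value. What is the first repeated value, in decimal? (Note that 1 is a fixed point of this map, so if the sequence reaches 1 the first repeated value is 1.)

371

8246 → 8³ + 2³ + 4³ + 6³ = 800
800 → 8³ + 0³ + 0³ = 512
512 → 5³ + 1³ + 2³ = 134
134 → 1³ + 3³ + 4³ = 92
92 → 9³ + 2³ = 737
737 → 7³ + 3³ + 7³ = 713
713 → 7³ + 1³ + 3³ = 371
371 → 3³ + 7³ + 1³ = 371  — 371 already appeared earlier.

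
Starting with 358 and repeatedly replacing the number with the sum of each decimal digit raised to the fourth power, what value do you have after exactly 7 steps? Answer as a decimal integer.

6725

358 → 3⁴ + 5⁴ + 8⁴ = 4802
4802 → 4⁴ + 8⁴ + 0⁴ + 2⁴ = 4368
4368 → 4⁴ + 3⁴ + 6⁴ + 8⁴ = 5729
5729 → 5⁴ + 7⁴ + 2⁴ + 9⁴ = 9603
9603 → 9⁴ + 6⁴ + 0⁴ + 3⁴ = 7938
7938 → 7⁴ + 9⁴ + 3⁴ + 8⁴ = 13139
13139 → 1⁴ + 3⁴ + 1⁴ + 3⁴ + 9⁴ = 6725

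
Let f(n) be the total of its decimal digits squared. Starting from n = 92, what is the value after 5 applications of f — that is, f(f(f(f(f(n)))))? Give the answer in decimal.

92 → 9² + 2² = 85
85 → 8² + 5² = 89
89 → 8² + 9² = 145
145 → 1² + 4² + 5² = 42
42 → 4² + 2² = 20

20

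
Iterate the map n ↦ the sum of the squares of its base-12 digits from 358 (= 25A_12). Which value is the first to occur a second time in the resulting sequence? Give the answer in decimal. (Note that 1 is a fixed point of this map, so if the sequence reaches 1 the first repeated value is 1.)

358 = (2,5,10)_12 → 2² + 5² + 10² = 129
129 = (10,9)_12 → 10² + 9² = 181
181 = (1,3,1)_12 → 1² + 3² + 1² = 11
11 = (11)_12 → 11² = 121
121 = (10,1)_12 → 10² + 1² = 101
101 = (8,5)_12 → 8² + 5² = 89
89 = (7,5)_12 → 7² + 5² = 74
74 = (6,2)_12 → 6² + 2² = 40
40 = (3,4)_12 → 3² + 4² = 25
25 = (2,1)_12 → 2² + 1² = 5
5 = (5)_12 → 5² = 25  — 25 already appeared earlier.

25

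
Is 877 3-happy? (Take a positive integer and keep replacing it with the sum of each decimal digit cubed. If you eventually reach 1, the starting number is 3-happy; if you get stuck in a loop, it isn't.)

3-happy

877 → 8³ + 7³ + 7³ = 1198
1198 → 1³ + 1³ + 9³ + 8³ = 1243
1243 → 1³ + 2³ + 4³ + 3³ = 100
100 → 1³ + 0³ + 0³ = 1  — reached 1.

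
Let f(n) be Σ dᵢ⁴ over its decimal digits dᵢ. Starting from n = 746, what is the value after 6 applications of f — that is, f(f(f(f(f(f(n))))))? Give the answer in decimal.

746 → 7⁴ + 4⁴ + 6⁴ = 3953
3953 → 3⁴ + 9⁴ + 5⁴ + 3⁴ = 7348
7348 → 7⁴ + 3⁴ + 4⁴ + 8⁴ = 6834
6834 → 6⁴ + 8⁴ + 3⁴ + 4⁴ = 5729
5729 → 5⁴ + 7⁴ + 2⁴ + 9⁴ = 9603
9603 → 9⁴ + 6⁴ + 0⁴ + 3⁴ = 7938

7938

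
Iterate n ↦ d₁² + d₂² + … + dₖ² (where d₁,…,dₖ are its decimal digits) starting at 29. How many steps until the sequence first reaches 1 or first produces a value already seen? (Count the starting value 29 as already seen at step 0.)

29 → 2² + 9² = 4 + 81 = 85
85 → 8² + 5² = 64 + 25 = 89
89 → 8² + 9² = 64 + 81 = 145
145 → 1² + 4² + 5² = 1 + 16 + 25 = 42
42 → 4² + 2² = 16 + 4 = 20
20 → 2² + 0² = 4 + 0 = 4
4 → 4² = 16
16 → 1² + 6² = 1 + 36 = 37
37 → 3² + 7² = 9 + 49 = 58
58 → 5² + 8² = 25 + 64 = 89  — 89 repeats.
That took 10 steps.

10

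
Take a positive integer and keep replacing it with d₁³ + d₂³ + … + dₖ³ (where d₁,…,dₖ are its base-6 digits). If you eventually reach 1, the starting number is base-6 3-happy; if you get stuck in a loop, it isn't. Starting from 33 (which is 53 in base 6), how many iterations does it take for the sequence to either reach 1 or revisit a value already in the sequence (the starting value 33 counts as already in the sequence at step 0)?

7

33 = (5,3)_6 → 5³ + 3³ = 125 + 27 = 152
152 = (4,1,2)_6 → 4³ + 1³ + 2³ = 64 + 1 + 8 = 73
73 = (2,0,1)_6 → 2³ + 0³ + 1³ = 8 + 0 + 1 = 9
9 = (1,3)_6 → 1³ + 3³ = 1 + 27 = 28
28 = (4,4)_6 → 4³ + 4³ = 64 + 64 = 128
128 = (3,3,2)_6 → 3³ + 3³ + 2³ = 27 + 27 + 8 = 62
62 = (1,4,2)_6 → 1³ + 4³ + 2³ = 1 + 64 + 8 = 73  — 73 repeats.
That took 7 steps.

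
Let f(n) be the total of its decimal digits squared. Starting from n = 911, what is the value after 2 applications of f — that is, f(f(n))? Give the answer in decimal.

73

911 → 9² + 1² + 1² = 83
83 → 8² + 3² = 73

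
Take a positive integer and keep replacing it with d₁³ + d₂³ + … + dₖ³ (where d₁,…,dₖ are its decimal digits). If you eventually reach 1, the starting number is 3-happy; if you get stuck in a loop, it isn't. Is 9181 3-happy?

3-happy

9181 → 9³ + 1³ + 8³ + 1³ = 729 + 1 + 512 + 1 = 1243
1243 → 1³ + 2³ + 4³ + 3³ = 1 + 8 + 64 + 27 = 100
100 → 1³ + 0³ + 0³ = 1 + 0 + 0 = 1  — reached 1.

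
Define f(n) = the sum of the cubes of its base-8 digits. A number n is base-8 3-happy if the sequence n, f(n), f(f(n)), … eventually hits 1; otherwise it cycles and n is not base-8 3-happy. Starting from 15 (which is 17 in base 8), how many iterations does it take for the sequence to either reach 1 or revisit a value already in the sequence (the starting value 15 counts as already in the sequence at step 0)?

15 = (1,7)_8 → 1³ + 7³ = 344
344 = (5,3,0)_8 → 5³ + 3³ + 0³ = 152
152 = (2,3,0)_8 → 2³ + 3³ + 0³ = 35
35 = (4,3)_8 → 4³ + 3³ = 91
91 = (1,3,3)_8 → 1³ + 3³ + 3³ = 55
55 = (6,7)_8 → 6³ + 7³ = 559
559 = (1,0,5,7)_8 → 1³ + 0³ + 5³ + 7³ = 469
469 = (7,2,5)_8 → 7³ + 2³ + 5³ = 476
476 = (7,3,4)_8 → 7³ + 3³ + 4³ = 434
434 = (6,6,2)_8 → 6³ + 6³ + 2³ = 440
440 = (6,7,0)_8 → 6³ + 7³ + 0³ = 559  — 559 repeats.
That took 11 steps.

11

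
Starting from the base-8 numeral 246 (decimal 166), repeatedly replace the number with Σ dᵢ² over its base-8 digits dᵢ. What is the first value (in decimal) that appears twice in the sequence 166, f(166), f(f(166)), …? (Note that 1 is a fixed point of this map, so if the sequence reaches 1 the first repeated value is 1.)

26

166 = (2,4,6)_8 → 2² + 4² + 6² = 56
56 = (7,0)_8 → 7² + 0² = 49
49 = (6,1)_8 → 6² + 1² = 37
37 = (4,5)_8 → 4² + 5² = 41
41 = (5,1)_8 → 5² + 1² = 26
26 = (3,2)_8 → 3² + 2² = 13
13 = (1,5)_8 → 1² + 5² = 26  — 26 already appeared earlier.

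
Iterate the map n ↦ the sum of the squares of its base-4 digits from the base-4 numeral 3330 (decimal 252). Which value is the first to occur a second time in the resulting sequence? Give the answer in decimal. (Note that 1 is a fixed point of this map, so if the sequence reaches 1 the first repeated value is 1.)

252 = (3,3,3,0)_4 → 3² + 3² + 3² + 0² = 27
27 = (1,2,3)_4 → 1² + 2² + 3² = 14
14 = (3,2)_4 → 3² + 2² = 13
13 = (3,1)_4 → 3² + 1² = 10
10 = (2,2)_4 → 2² + 2² = 8
8 = (2,0)_4 → 2² + 0² = 4
4 = (1,0)_4 → 1² + 0² = 1  — reached the fixed point 1.
1 → 1, so 1 is the first repeated value.

1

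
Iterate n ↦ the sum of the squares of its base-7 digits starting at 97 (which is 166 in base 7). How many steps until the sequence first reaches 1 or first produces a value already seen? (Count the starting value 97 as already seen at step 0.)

7

97 = (1,6,6)_7 → 1² + 6² + 6² = 73
73 = (1,3,3)_7 → 1² + 3² + 3² = 19
19 = (2,5)_7 → 2² + 5² = 29
29 = (4,1)_7 → 4² + 1² = 17
17 = (2,3)_7 → 2² + 3² = 13
13 = (1,6)_7 → 1² + 6² = 37
37 = (5,2)_7 → 5² + 2² = 29  — 29 repeats.
That took 7 steps.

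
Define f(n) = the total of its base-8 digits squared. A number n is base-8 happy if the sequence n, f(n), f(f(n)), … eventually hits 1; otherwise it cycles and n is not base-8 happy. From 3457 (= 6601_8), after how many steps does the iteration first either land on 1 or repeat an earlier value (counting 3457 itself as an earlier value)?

3457 = (6,6,0,1)_8 → 6² + 6² + 0² + 1² = 36 + 36 + 0 + 1 = 73
73 = (1,1,1)_8 → 1² + 1² + 1² = 1 + 1 + 1 = 3
3 = (3)_8 → 3² = 9
9 = (1,1)_8 → 1² + 1² = 1 + 1 = 2
2 = (2)_8 → 2² = 4
4 = (4)_8 → 4² = 16
16 = (2,0)_8 → 2² + 0² = 4 + 0 = 4  — 4 repeats.
That took 7 steps.

7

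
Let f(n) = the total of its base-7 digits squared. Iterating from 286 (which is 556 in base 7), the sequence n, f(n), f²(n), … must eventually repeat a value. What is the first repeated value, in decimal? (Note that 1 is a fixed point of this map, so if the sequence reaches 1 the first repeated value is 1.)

286 = (5,5,6)_7 → 5² + 5² + 6² = 86
86 = (1,5,2)_7 → 1² + 5² + 2² = 30
30 = (4,2)_7 → 4² + 2² = 20
20 = (2,6)_7 → 2² + 6² = 40
40 = (5,5)_7 → 5² + 5² = 50
50 = (1,0,1)_7 → 1² + 0² + 1² = 2
2 = (2)_7 → 2² = 4
4 = (4)_7 → 4² = 16
16 = (2,2)_7 → 2² + 2² = 8
8 = (1,1)_7 → 1² + 1² = 2  — 2 already appeared earlier.

2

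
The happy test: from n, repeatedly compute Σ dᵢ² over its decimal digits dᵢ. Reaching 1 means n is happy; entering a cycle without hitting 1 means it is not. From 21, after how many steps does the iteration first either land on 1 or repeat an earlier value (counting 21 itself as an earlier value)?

13

21 → 2² + 1² = 4 + 1 = 5
5 → 5² = 25
25 → 2² + 5² = 4 + 25 = 29
29 → 2² + 9² = 4 + 81 = 85
85 → 8² + 5² = 64 + 25 = 89
89 → 8² + 9² = 64 + 81 = 145
145 → 1² + 4² + 5² = 1 + 16 + 25 = 42
42 → 4² + 2² = 16 + 4 = 20
20 → 2² + 0² = 4 + 0 = 4
4 → 4² = 16
16 → 1² + 6² = 1 + 36 = 37
37 → 3² + 7² = 9 + 49 = 58
58 → 5² + 8² = 25 + 64 = 89  — 89 repeats.
That took 13 steps.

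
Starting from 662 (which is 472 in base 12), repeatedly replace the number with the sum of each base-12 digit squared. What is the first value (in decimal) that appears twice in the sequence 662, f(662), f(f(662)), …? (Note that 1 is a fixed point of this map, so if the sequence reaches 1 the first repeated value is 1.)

662 = (4,7,2)_12 → 4² + 7² + 2² = 69
69 = (5,9)_12 → 5² + 9² = 106
106 = (8,10)_12 → 8² + 10² = 164
164 = (1,1,8)_12 → 1² + 1² + 8² = 66
66 = (5,6)_12 → 5² + 6² = 61
61 = (5,1)_12 → 5² + 1² = 26
26 = (2,2)_12 → 2² + 2² = 8
8 = (8)_12 → 8² = 64
64 = (5,4)_12 → 5² + 4² = 41
41 = (3,5)_12 → 3² + 5² = 34
34 = (2,10)_12 → 2² + 10² = 104
104 = (8,8)_12 → 8² + 8² = 128
128 = (10,8)_12 → 10² + 8² = 164  — 164 already appeared earlier.

164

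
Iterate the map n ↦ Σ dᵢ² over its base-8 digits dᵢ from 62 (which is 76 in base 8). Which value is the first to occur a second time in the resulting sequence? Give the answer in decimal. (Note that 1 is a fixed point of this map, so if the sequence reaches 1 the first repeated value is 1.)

62 = (7,6)_8 → 7² + 6² = 85
85 = (1,2,5)_8 → 1² + 2² + 5² = 30
30 = (3,6)_8 → 3² + 6² = 45
45 = (5,5)_8 → 5² + 5² = 50
50 = (6,2)_8 → 6² + 2² = 40
40 = (5,0)_8 → 5² + 0² = 25
25 = (3,1)_8 → 3² + 1² = 10
10 = (1,2)_8 → 1² + 2² = 5
5 = (5)_8 → 5² = 25  — 25 already appeared earlier.

25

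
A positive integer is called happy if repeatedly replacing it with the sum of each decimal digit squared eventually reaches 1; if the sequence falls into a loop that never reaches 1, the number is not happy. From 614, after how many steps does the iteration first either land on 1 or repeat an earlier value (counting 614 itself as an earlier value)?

14

614 → 6² + 1² + 4² = 36 + 1 + 16 = 53
53 → 5² + 3² = 25 + 9 = 34
34 → 3² + 4² = 9 + 16 = 25
25 → 2² + 5² = 4 + 25 = 29
29 → 2² + 9² = 4 + 81 = 85
85 → 8² + 5² = 64 + 25 = 89
89 → 8² + 9² = 64 + 81 = 145
145 → 1² + 4² + 5² = 1 + 16 + 25 = 42
42 → 4² + 2² = 16 + 4 = 20
20 → 2² + 0² = 4 + 0 = 4
4 → 4² = 16
16 → 1² + 6² = 1 + 36 = 37
37 → 3² + 7² = 9 + 49 = 58
58 → 5² + 8² = 25 + 64 = 89  — 89 repeats.
That took 14 steps.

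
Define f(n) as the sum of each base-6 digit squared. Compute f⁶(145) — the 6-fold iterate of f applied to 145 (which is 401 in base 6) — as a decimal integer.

13

145 = (4,0,1)_6 → 4² + 0² + 1² = 17
17 = (2,5)_6 → 2² + 5² = 29
29 = (4,5)_6 → 4² + 5² = 41
41 = (1,0,5)_6 → 1² + 0² + 5² = 26
26 = (4,2)_6 → 4² + 2² = 20
20 = (3,2)_6 → 3² + 2² = 13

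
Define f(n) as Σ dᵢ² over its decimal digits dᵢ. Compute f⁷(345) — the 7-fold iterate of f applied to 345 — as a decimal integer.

345 → 3² + 4² + 5² = 9 + 16 + 25 = 50
50 → 5² + 0² = 25 + 0 = 25
25 → 2² + 5² = 4 + 25 = 29
29 → 2² + 9² = 4 + 81 = 85
85 → 8² + 5² = 64 + 25 = 89
89 → 8² + 9² = 64 + 81 = 145
145 → 1² + 4² + 5² = 1 + 16 + 25 = 42

42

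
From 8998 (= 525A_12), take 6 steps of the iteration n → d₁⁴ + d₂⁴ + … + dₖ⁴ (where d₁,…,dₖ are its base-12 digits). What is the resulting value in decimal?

20016

8998 = (5,2,5,10)_12 → 5⁴ + 2⁴ + 5⁴ + 10⁴ = 625 + 16 + 625 + 10000 = 11266
11266 = (6,6,2,10)_12 → 6⁴ + 6⁴ + 2⁴ + 10⁴ = 1296 + 1296 + 16 + 10000 = 12608
12608 = (7,3,6,8)_12 → 7⁴ + 3⁴ + 6⁴ + 8⁴ = 2401 + 81 + 1296 + 4096 = 7874
7874 = (4,6,8,2)_12 → 4⁴ + 6⁴ + 8⁴ + 2⁴ = 256 + 1296 + 4096 + 16 = 5664
5664 = (3,3,4,0)_12 → 3⁴ + 3⁴ + 4⁴ + 0⁴ = 81 + 81 + 256 + 0 = 418
418 = (2,10,10)_12 → 2⁴ + 10⁴ + 10⁴ = 16 + 10000 + 10000 = 20016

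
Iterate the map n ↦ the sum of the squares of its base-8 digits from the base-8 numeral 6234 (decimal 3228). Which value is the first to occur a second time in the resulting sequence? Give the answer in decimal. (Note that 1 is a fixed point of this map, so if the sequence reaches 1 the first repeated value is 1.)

3228 = (6,2,3,4)_8 → 6² + 2² + 3² + 4² = 65
65 = (1,0,1)_8 → 1² + 0² + 1² = 2
2 = (2)_8 → 2² = 4
4 = (4)_8 → 4² = 16
16 = (2,0)_8 → 2² + 0² = 4  — 4 already appeared earlier.

4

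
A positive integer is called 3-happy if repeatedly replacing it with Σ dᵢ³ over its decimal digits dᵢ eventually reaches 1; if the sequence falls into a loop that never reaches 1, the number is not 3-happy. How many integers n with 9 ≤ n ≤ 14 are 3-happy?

1

9: 9 → 729 → 1080 → 513 → 153 → 153  — not 3-happy
10: 10 → 1  — 3-happy
11: 11 → 2 → 8 → 512 → 134 → 92 → 737 → 713 → 371 → 371  — not 3-happy
12: 12 → 9 → 729 → 1080 → 513 → 153 → 153  — not 3-happy
13: 13 → 28 → 520 → 133 → 55 → 250 → 133  — not 3-happy
14: 14 → 65 → 341 → 92 → 737 → 713 → 371 → 371  — not 3-happy
3-happy: 10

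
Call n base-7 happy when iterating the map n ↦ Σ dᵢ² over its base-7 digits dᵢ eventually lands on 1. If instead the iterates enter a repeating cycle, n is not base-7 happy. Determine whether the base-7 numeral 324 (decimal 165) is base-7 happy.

165 = (3,2,4)_7 → 29
29 = (4,1)_7 → 17
17 = (2,3)_7 → 13
13 = (1,6)_7 → 37
37 = (5,2)_7 → 29  — 29 already seen; the sequence cycles without reaching 1.

not base-7 happy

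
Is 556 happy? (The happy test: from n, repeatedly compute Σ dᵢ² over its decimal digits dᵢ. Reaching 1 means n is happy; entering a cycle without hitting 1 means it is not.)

happy

556 → 5² + 5² + 6² = 25 + 25 + 36 = 86
86 → 8² + 6² = 64 + 36 = 100
100 → 1² + 0² + 0² = 1 + 0 + 0 = 1  — reached 1.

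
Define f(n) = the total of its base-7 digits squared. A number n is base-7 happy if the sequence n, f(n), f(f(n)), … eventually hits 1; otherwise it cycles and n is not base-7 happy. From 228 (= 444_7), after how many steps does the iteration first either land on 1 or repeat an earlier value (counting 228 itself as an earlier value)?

228 = (4,4,4)_7 → 4² + 4² + 4² = 16 + 16 + 16 = 48
48 = (6,6)_7 → 6² + 6² = 36 + 36 = 72
72 = (1,3,2)_7 → 1² + 3² + 2² = 1 + 9 + 4 = 14
14 = (2,0)_7 → 2² + 0² = 4 + 0 = 4
4 = (4)_7 → 4² = 16
16 = (2,2)_7 → 2² + 2² = 4 + 4 = 8
8 = (1,1)_7 → 1² + 1² = 1 + 1 = 2
2 = (2)_7 → 2² = 4  — 4 repeats.
That took 8 steps.

8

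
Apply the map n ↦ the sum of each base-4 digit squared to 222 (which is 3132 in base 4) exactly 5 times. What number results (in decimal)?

222 = (3,1,3,2)_4 → 3² + 1² + 3² + 2² = 9 + 1 + 9 + 4 = 23
23 = (1,1,3)_4 → 1² + 1² + 3² = 1 + 1 + 9 = 11
11 = (2,3)_4 → 2² + 3² = 4 + 9 = 13
13 = (3,1)_4 → 3² + 1² = 9 + 1 = 10
10 = (2,2)_4 → 2² + 2² = 4 + 4 = 8

8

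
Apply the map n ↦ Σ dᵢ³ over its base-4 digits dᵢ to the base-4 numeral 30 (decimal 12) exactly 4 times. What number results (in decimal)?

9

12 = (3,0)_4 → 3³ + 0³ = 27 + 0 = 27
27 = (1,2,3)_4 → 1³ + 2³ + 3³ = 1 + 8 + 27 = 36
36 = (2,1,0)_4 → 2³ + 1³ + 0³ = 8 + 1 + 0 = 9
9 = (2,1)_4 → 2³ + 1³ = 8 + 1 = 9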